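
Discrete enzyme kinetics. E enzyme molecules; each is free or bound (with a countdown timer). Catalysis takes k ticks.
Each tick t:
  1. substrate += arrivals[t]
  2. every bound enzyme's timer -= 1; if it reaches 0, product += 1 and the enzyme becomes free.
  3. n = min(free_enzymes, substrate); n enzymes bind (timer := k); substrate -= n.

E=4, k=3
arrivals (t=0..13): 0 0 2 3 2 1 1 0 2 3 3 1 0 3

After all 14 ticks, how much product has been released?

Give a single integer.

t=0: arr=0 -> substrate=0 bound=0 product=0
t=1: arr=0 -> substrate=0 bound=0 product=0
t=2: arr=2 -> substrate=0 bound=2 product=0
t=3: arr=3 -> substrate=1 bound=4 product=0
t=4: arr=2 -> substrate=3 bound=4 product=0
t=5: arr=1 -> substrate=2 bound=4 product=2
t=6: arr=1 -> substrate=1 bound=4 product=4
t=7: arr=0 -> substrate=1 bound=4 product=4
t=8: arr=2 -> substrate=1 bound=4 product=6
t=9: arr=3 -> substrate=2 bound=4 product=8
t=10: arr=3 -> substrate=5 bound=4 product=8
t=11: arr=1 -> substrate=4 bound=4 product=10
t=12: arr=0 -> substrate=2 bound=4 product=12
t=13: arr=3 -> substrate=5 bound=4 product=12

Answer: 12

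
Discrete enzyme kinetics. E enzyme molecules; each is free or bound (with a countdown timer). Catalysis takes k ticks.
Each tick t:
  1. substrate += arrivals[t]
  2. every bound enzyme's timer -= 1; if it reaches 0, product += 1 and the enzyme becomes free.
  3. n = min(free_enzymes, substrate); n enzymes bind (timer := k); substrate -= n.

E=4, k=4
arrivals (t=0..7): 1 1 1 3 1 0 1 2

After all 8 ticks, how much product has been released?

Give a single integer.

Answer: 4

Derivation:
t=0: arr=1 -> substrate=0 bound=1 product=0
t=1: arr=1 -> substrate=0 bound=2 product=0
t=2: arr=1 -> substrate=0 bound=3 product=0
t=3: arr=3 -> substrate=2 bound=4 product=0
t=4: arr=1 -> substrate=2 bound=4 product=1
t=5: arr=0 -> substrate=1 bound=4 product=2
t=6: arr=1 -> substrate=1 bound=4 product=3
t=7: arr=2 -> substrate=2 bound=4 product=4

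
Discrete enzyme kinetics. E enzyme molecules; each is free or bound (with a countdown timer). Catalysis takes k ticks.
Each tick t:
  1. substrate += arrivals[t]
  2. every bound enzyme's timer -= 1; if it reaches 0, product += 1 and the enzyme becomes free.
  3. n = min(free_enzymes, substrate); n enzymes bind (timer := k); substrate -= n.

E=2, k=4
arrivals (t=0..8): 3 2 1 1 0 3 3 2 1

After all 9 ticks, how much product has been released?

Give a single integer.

Answer: 4

Derivation:
t=0: arr=3 -> substrate=1 bound=2 product=0
t=1: arr=2 -> substrate=3 bound=2 product=0
t=2: arr=1 -> substrate=4 bound=2 product=0
t=3: arr=1 -> substrate=5 bound=2 product=0
t=4: arr=0 -> substrate=3 bound=2 product=2
t=5: arr=3 -> substrate=6 bound=2 product=2
t=6: arr=3 -> substrate=9 bound=2 product=2
t=7: arr=2 -> substrate=11 bound=2 product=2
t=8: arr=1 -> substrate=10 bound=2 product=4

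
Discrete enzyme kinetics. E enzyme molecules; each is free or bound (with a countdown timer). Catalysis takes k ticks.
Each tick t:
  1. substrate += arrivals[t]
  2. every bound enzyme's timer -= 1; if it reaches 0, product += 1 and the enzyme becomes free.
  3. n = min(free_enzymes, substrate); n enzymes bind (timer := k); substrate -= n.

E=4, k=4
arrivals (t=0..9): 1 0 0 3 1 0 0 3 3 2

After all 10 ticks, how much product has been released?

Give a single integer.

Answer: 5

Derivation:
t=0: arr=1 -> substrate=0 bound=1 product=0
t=1: arr=0 -> substrate=0 bound=1 product=0
t=2: arr=0 -> substrate=0 bound=1 product=0
t=3: arr=3 -> substrate=0 bound=4 product=0
t=4: arr=1 -> substrate=0 bound=4 product=1
t=5: arr=0 -> substrate=0 bound=4 product=1
t=6: arr=0 -> substrate=0 bound=4 product=1
t=7: arr=3 -> substrate=0 bound=4 product=4
t=8: arr=3 -> substrate=2 bound=4 product=5
t=9: arr=2 -> substrate=4 bound=4 product=5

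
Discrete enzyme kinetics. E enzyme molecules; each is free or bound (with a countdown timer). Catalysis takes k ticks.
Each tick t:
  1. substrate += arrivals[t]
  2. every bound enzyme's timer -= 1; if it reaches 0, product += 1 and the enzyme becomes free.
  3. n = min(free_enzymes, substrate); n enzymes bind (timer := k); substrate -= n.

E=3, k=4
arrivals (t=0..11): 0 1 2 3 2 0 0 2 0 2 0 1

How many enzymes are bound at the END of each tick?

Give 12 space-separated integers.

Answer: 0 1 3 3 3 3 3 3 3 3 3 3

Derivation:
t=0: arr=0 -> substrate=0 bound=0 product=0
t=1: arr=1 -> substrate=0 bound=1 product=0
t=2: arr=2 -> substrate=0 bound=3 product=0
t=3: arr=3 -> substrate=3 bound=3 product=0
t=4: arr=2 -> substrate=5 bound=3 product=0
t=5: arr=0 -> substrate=4 bound=3 product=1
t=6: arr=0 -> substrate=2 bound=3 product=3
t=7: arr=2 -> substrate=4 bound=3 product=3
t=8: arr=0 -> substrate=4 bound=3 product=3
t=9: arr=2 -> substrate=5 bound=3 product=4
t=10: arr=0 -> substrate=3 bound=3 product=6
t=11: arr=1 -> substrate=4 bound=3 product=6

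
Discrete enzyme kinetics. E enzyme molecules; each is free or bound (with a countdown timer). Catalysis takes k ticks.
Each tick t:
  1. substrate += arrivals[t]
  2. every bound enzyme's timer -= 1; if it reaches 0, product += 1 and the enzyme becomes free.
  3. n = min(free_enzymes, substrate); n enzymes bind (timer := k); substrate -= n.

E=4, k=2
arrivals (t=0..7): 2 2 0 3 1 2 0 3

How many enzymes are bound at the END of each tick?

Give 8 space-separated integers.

t=0: arr=2 -> substrate=0 bound=2 product=0
t=1: arr=2 -> substrate=0 bound=4 product=0
t=2: arr=0 -> substrate=0 bound=2 product=2
t=3: arr=3 -> substrate=0 bound=3 product=4
t=4: arr=1 -> substrate=0 bound=4 product=4
t=5: arr=2 -> substrate=0 bound=3 product=7
t=6: arr=0 -> substrate=0 bound=2 product=8
t=7: arr=3 -> substrate=0 bound=3 product=10

Answer: 2 4 2 3 4 3 2 3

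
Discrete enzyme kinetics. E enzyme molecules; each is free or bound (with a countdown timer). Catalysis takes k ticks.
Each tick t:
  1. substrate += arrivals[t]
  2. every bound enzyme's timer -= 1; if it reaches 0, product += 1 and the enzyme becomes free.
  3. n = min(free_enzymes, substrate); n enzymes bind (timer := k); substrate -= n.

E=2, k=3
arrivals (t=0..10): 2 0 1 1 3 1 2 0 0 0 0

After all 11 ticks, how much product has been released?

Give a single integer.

t=0: arr=2 -> substrate=0 bound=2 product=0
t=1: arr=0 -> substrate=0 bound=2 product=0
t=2: arr=1 -> substrate=1 bound=2 product=0
t=3: arr=1 -> substrate=0 bound=2 product=2
t=4: arr=3 -> substrate=3 bound=2 product=2
t=5: arr=1 -> substrate=4 bound=2 product=2
t=6: arr=2 -> substrate=4 bound=2 product=4
t=7: arr=0 -> substrate=4 bound=2 product=4
t=8: arr=0 -> substrate=4 bound=2 product=4
t=9: arr=0 -> substrate=2 bound=2 product=6
t=10: arr=0 -> substrate=2 bound=2 product=6

Answer: 6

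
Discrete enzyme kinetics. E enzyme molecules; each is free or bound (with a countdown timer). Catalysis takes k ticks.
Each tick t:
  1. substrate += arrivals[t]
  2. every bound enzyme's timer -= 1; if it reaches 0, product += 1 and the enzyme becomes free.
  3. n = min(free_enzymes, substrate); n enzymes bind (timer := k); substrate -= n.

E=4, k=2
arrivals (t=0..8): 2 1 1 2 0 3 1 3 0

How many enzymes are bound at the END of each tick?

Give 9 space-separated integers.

t=0: arr=2 -> substrate=0 bound=2 product=0
t=1: arr=1 -> substrate=0 bound=3 product=0
t=2: arr=1 -> substrate=0 bound=2 product=2
t=3: arr=2 -> substrate=0 bound=3 product=3
t=4: arr=0 -> substrate=0 bound=2 product=4
t=5: arr=3 -> substrate=0 bound=3 product=6
t=6: arr=1 -> substrate=0 bound=4 product=6
t=7: arr=3 -> substrate=0 bound=4 product=9
t=8: arr=0 -> substrate=0 bound=3 product=10

Answer: 2 3 2 3 2 3 4 4 3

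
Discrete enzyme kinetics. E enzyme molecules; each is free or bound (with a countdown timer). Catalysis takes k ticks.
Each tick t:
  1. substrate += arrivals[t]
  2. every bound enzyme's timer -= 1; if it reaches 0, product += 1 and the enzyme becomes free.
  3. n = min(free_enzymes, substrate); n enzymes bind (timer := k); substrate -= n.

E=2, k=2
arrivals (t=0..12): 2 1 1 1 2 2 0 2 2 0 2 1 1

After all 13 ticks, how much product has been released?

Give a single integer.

Answer: 12

Derivation:
t=0: arr=2 -> substrate=0 bound=2 product=0
t=1: arr=1 -> substrate=1 bound=2 product=0
t=2: arr=1 -> substrate=0 bound=2 product=2
t=3: arr=1 -> substrate=1 bound=2 product=2
t=4: arr=2 -> substrate=1 bound=2 product=4
t=5: arr=2 -> substrate=3 bound=2 product=4
t=6: arr=0 -> substrate=1 bound=2 product=6
t=7: arr=2 -> substrate=3 bound=2 product=6
t=8: arr=2 -> substrate=3 bound=2 product=8
t=9: arr=0 -> substrate=3 bound=2 product=8
t=10: arr=2 -> substrate=3 bound=2 product=10
t=11: arr=1 -> substrate=4 bound=2 product=10
t=12: arr=1 -> substrate=3 bound=2 product=12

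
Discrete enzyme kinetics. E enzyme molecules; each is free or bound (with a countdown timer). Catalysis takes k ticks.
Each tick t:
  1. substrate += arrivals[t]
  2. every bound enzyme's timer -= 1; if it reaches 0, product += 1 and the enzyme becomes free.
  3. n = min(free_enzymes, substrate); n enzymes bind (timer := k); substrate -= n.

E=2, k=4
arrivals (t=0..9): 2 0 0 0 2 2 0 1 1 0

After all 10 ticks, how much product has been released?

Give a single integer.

Answer: 4

Derivation:
t=0: arr=2 -> substrate=0 bound=2 product=0
t=1: arr=0 -> substrate=0 bound=2 product=0
t=2: arr=0 -> substrate=0 bound=2 product=0
t=3: arr=0 -> substrate=0 bound=2 product=0
t=4: arr=2 -> substrate=0 bound=2 product=2
t=5: arr=2 -> substrate=2 bound=2 product=2
t=6: arr=0 -> substrate=2 bound=2 product=2
t=7: arr=1 -> substrate=3 bound=2 product=2
t=8: arr=1 -> substrate=2 bound=2 product=4
t=9: arr=0 -> substrate=2 bound=2 product=4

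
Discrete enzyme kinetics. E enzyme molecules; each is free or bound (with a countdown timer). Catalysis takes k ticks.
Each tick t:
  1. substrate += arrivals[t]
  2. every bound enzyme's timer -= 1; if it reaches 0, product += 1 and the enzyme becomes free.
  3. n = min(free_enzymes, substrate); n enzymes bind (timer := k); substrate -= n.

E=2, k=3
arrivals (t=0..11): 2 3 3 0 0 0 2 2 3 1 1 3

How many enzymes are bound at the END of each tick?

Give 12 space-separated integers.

t=0: arr=2 -> substrate=0 bound=2 product=0
t=1: arr=3 -> substrate=3 bound=2 product=0
t=2: arr=3 -> substrate=6 bound=2 product=0
t=3: arr=0 -> substrate=4 bound=2 product=2
t=4: arr=0 -> substrate=4 bound=2 product=2
t=5: arr=0 -> substrate=4 bound=2 product=2
t=6: arr=2 -> substrate=4 bound=2 product=4
t=7: arr=2 -> substrate=6 bound=2 product=4
t=8: arr=3 -> substrate=9 bound=2 product=4
t=9: arr=1 -> substrate=8 bound=2 product=6
t=10: arr=1 -> substrate=9 bound=2 product=6
t=11: arr=3 -> substrate=12 bound=2 product=6

Answer: 2 2 2 2 2 2 2 2 2 2 2 2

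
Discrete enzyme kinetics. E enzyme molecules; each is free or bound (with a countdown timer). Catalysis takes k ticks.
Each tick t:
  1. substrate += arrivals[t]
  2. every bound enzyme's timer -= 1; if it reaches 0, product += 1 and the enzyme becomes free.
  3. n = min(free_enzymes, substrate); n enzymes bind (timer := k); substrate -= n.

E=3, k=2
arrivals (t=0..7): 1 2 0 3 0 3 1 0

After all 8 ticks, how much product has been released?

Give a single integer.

Answer: 9

Derivation:
t=0: arr=1 -> substrate=0 bound=1 product=0
t=1: arr=2 -> substrate=0 bound=3 product=0
t=2: arr=0 -> substrate=0 bound=2 product=1
t=3: arr=3 -> substrate=0 bound=3 product=3
t=4: arr=0 -> substrate=0 bound=3 product=3
t=5: arr=3 -> substrate=0 bound=3 product=6
t=6: arr=1 -> substrate=1 bound=3 product=6
t=7: arr=0 -> substrate=0 bound=1 product=9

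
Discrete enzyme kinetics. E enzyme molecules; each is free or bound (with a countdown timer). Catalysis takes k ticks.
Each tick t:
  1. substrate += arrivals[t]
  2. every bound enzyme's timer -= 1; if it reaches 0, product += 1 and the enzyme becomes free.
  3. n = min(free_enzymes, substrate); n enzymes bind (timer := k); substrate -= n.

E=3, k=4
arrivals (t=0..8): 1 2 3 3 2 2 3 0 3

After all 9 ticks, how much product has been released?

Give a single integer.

Answer: 4

Derivation:
t=0: arr=1 -> substrate=0 bound=1 product=0
t=1: arr=2 -> substrate=0 bound=3 product=0
t=2: arr=3 -> substrate=3 bound=3 product=0
t=3: arr=3 -> substrate=6 bound=3 product=0
t=4: arr=2 -> substrate=7 bound=3 product=1
t=5: arr=2 -> substrate=7 bound=3 product=3
t=6: arr=3 -> substrate=10 bound=3 product=3
t=7: arr=0 -> substrate=10 bound=3 product=3
t=8: arr=3 -> substrate=12 bound=3 product=4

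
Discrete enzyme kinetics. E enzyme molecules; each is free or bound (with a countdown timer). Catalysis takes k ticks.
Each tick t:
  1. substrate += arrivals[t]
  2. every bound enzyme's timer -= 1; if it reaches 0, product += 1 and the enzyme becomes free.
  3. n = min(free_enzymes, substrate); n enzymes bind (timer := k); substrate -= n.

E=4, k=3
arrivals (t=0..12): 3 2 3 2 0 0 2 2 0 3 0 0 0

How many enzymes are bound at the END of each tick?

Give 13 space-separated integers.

Answer: 3 4 4 4 4 4 4 4 4 4 4 4 2

Derivation:
t=0: arr=3 -> substrate=0 bound=3 product=0
t=1: arr=2 -> substrate=1 bound=4 product=0
t=2: arr=3 -> substrate=4 bound=4 product=0
t=3: arr=2 -> substrate=3 bound=4 product=3
t=4: arr=0 -> substrate=2 bound=4 product=4
t=5: arr=0 -> substrate=2 bound=4 product=4
t=6: arr=2 -> substrate=1 bound=4 product=7
t=7: arr=2 -> substrate=2 bound=4 product=8
t=8: arr=0 -> substrate=2 bound=4 product=8
t=9: arr=3 -> substrate=2 bound=4 product=11
t=10: arr=0 -> substrate=1 bound=4 product=12
t=11: arr=0 -> substrate=1 bound=4 product=12
t=12: arr=0 -> substrate=0 bound=2 product=15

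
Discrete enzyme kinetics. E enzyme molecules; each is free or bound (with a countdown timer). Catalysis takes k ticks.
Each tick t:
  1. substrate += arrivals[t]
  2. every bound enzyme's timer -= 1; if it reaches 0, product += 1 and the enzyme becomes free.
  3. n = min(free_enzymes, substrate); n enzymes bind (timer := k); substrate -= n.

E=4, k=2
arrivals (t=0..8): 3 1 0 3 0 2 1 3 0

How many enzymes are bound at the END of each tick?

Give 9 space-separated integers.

Answer: 3 4 1 3 3 2 3 4 3

Derivation:
t=0: arr=3 -> substrate=0 bound=3 product=0
t=1: arr=1 -> substrate=0 bound=4 product=0
t=2: arr=0 -> substrate=0 bound=1 product=3
t=3: arr=3 -> substrate=0 bound=3 product=4
t=4: arr=0 -> substrate=0 bound=3 product=4
t=5: arr=2 -> substrate=0 bound=2 product=7
t=6: arr=1 -> substrate=0 bound=3 product=7
t=7: arr=3 -> substrate=0 bound=4 product=9
t=8: arr=0 -> substrate=0 bound=3 product=10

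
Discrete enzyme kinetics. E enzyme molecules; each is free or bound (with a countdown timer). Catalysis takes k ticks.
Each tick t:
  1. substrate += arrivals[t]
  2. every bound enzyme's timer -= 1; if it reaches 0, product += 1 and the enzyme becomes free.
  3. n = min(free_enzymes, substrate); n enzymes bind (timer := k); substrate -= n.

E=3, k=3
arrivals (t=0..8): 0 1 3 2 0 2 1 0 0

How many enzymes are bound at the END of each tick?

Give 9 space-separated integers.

t=0: arr=0 -> substrate=0 bound=0 product=0
t=1: arr=1 -> substrate=0 bound=1 product=0
t=2: arr=3 -> substrate=1 bound=3 product=0
t=3: arr=2 -> substrate=3 bound=3 product=0
t=4: arr=0 -> substrate=2 bound=3 product=1
t=5: arr=2 -> substrate=2 bound=3 product=3
t=6: arr=1 -> substrate=3 bound=3 product=3
t=7: arr=0 -> substrate=2 bound=3 product=4
t=8: arr=0 -> substrate=0 bound=3 product=6

Answer: 0 1 3 3 3 3 3 3 3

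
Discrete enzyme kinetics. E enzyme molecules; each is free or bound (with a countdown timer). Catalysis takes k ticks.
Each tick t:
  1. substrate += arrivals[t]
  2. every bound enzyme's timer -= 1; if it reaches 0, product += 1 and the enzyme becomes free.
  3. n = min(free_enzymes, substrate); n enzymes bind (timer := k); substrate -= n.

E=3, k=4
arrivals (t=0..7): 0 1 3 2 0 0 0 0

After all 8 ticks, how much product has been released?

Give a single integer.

Answer: 3

Derivation:
t=0: arr=0 -> substrate=0 bound=0 product=0
t=1: arr=1 -> substrate=0 bound=1 product=0
t=2: arr=3 -> substrate=1 bound=3 product=0
t=3: arr=2 -> substrate=3 bound=3 product=0
t=4: arr=0 -> substrate=3 bound=3 product=0
t=5: arr=0 -> substrate=2 bound=3 product=1
t=6: arr=0 -> substrate=0 bound=3 product=3
t=7: arr=0 -> substrate=0 bound=3 product=3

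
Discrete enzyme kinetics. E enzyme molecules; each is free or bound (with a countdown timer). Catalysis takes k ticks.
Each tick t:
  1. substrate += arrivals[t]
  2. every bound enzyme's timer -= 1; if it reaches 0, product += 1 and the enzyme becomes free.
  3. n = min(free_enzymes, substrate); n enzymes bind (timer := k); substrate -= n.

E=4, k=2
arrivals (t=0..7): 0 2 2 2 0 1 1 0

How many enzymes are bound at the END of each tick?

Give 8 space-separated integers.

t=0: arr=0 -> substrate=0 bound=0 product=0
t=1: arr=2 -> substrate=0 bound=2 product=0
t=2: arr=2 -> substrate=0 bound=4 product=0
t=3: arr=2 -> substrate=0 bound=4 product=2
t=4: arr=0 -> substrate=0 bound=2 product=4
t=5: arr=1 -> substrate=0 bound=1 product=6
t=6: arr=1 -> substrate=0 bound=2 product=6
t=7: arr=0 -> substrate=0 bound=1 product=7

Answer: 0 2 4 4 2 1 2 1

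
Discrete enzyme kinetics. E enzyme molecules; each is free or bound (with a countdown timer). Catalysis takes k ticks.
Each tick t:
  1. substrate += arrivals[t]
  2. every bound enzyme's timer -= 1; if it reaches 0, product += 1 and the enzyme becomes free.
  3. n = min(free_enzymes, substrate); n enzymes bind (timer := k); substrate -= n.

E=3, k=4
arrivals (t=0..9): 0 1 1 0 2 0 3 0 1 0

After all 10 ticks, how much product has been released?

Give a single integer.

Answer: 4

Derivation:
t=0: arr=0 -> substrate=0 bound=0 product=0
t=1: arr=1 -> substrate=0 bound=1 product=0
t=2: arr=1 -> substrate=0 bound=2 product=0
t=3: arr=0 -> substrate=0 bound=2 product=0
t=4: arr=2 -> substrate=1 bound=3 product=0
t=5: arr=0 -> substrate=0 bound=3 product=1
t=6: arr=3 -> substrate=2 bound=3 product=2
t=7: arr=0 -> substrate=2 bound=3 product=2
t=8: arr=1 -> substrate=2 bound=3 product=3
t=9: arr=0 -> substrate=1 bound=3 product=4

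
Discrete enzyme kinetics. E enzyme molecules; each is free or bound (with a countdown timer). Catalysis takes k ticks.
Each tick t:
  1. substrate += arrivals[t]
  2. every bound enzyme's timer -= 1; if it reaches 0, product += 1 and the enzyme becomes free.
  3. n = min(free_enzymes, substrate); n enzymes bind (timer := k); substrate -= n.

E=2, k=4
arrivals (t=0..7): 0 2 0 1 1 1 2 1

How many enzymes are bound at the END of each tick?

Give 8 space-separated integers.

t=0: arr=0 -> substrate=0 bound=0 product=0
t=1: arr=2 -> substrate=0 bound=2 product=0
t=2: arr=0 -> substrate=0 bound=2 product=0
t=3: arr=1 -> substrate=1 bound=2 product=0
t=4: arr=1 -> substrate=2 bound=2 product=0
t=5: arr=1 -> substrate=1 bound=2 product=2
t=6: arr=2 -> substrate=3 bound=2 product=2
t=7: arr=1 -> substrate=4 bound=2 product=2

Answer: 0 2 2 2 2 2 2 2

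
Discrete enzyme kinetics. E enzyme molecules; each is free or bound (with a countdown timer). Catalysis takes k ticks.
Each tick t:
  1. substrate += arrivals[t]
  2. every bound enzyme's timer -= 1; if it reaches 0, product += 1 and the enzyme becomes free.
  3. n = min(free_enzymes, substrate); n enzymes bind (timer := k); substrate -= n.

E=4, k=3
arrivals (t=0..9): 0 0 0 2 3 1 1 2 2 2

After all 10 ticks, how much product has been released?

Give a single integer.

Answer: 6

Derivation:
t=0: arr=0 -> substrate=0 bound=0 product=0
t=1: arr=0 -> substrate=0 bound=0 product=0
t=2: arr=0 -> substrate=0 bound=0 product=0
t=3: arr=2 -> substrate=0 bound=2 product=0
t=4: arr=3 -> substrate=1 bound=4 product=0
t=5: arr=1 -> substrate=2 bound=4 product=0
t=6: arr=1 -> substrate=1 bound=4 product=2
t=7: arr=2 -> substrate=1 bound=4 product=4
t=8: arr=2 -> substrate=3 bound=4 product=4
t=9: arr=2 -> substrate=3 bound=4 product=6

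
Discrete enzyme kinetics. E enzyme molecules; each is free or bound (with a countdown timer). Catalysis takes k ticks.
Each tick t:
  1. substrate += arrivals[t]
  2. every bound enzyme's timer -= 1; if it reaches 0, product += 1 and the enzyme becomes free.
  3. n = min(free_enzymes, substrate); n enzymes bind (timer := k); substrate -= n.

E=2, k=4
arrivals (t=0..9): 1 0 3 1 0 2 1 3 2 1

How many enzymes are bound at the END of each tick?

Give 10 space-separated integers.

Answer: 1 1 2 2 2 2 2 2 2 2

Derivation:
t=0: arr=1 -> substrate=0 bound=1 product=0
t=1: arr=0 -> substrate=0 bound=1 product=0
t=2: arr=3 -> substrate=2 bound=2 product=0
t=3: arr=1 -> substrate=3 bound=2 product=0
t=4: arr=0 -> substrate=2 bound=2 product=1
t=5: arr=2 -> substrate=4 bound=2 product=1
t=6: arr=1 -> substrate=4 bound=2 product=2
t=7: arr=3 -> substrate=7 bound=2 product=2
t=8: arr=2 -> substrate=8 bound=2 product=3
t=9: arr=1 -> substrate=9 bound=2 product=3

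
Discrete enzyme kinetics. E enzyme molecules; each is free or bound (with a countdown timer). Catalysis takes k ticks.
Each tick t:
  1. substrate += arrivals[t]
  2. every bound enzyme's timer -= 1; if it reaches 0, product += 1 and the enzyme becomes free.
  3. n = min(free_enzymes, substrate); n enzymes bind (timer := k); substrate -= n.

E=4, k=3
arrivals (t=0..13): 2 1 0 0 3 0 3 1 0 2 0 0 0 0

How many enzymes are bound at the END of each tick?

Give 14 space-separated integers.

t=0: arr=2 -> substrate=0 bound=2 product=0
t=1: arr=1 -> substrate=0 bound=3 product=0
t=2: arr=0 -> substrate=0 bound=3 product=0
t=3: arr=0 -> substrate=0 bound=1 product=2
t=4: arr=3 -> substrate=0 bound=3 product=3
t=5: arr=0 -> substrate=0 bound=3 product=3
t=6: arr=3 -> substrate=2 bound=4 product=3
t=7: arr=1 -> substrate=0 bound=4 product=6
t=8: arr=0 -> substrate=0 bound=4 product=6
t=9: arr=2 -> substrate=1 bound=4 product=7
t=10: arr=0 -> substrate=0 bound=2 product=10
t=11: arr=0 -> substrate=0 bound=2 product=10
t=12: arr=0 -> substrate=0 bound=1 product=11
t=13: arr=0 -> substrate=0 bound=0 product=12

Answer: 2 3 3 1 3 3 4 4 4 4 2 2 1 0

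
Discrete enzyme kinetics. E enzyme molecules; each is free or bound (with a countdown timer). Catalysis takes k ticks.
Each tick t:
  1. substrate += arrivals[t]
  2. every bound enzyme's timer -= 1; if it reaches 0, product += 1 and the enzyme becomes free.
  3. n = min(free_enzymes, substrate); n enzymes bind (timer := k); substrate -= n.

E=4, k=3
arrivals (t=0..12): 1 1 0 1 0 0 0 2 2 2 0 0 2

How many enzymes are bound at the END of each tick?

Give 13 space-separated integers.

t=0: arr=1 -> substrate=0 bound=1 product=0
t=1: arr=1 -> substrate=0 bound=2 product=0
t=2: arr=0 -> substrate=0 bound=2 product=0
t=3: arr=1 -> substrate=0 bound=2 product=1
t=4: arr=0 -> substrate=0 bound=1 product=2
t=5: arr=0 -> substrate=0 bound=1 product=2
t=6: arr=0 -> substrate=0 bound=0 product=3
t=7: arr=2 -> substrate=0 bound=2 product=3
t=8: arr=2 -> substrate=0 bound=4 product=3
t=9: arr=2 -> substrate=2 bound=4 product=3
t=10: arr=0 -> substrate=0 bound=4 product=5
t=11: arr=0 -> substrate=0 bound=2 product=7
t=12: arr=2 -> substrate=0 bound=4 product=7

Answer: 1 2 2 2 1 1 0 2 4 4 4 2 4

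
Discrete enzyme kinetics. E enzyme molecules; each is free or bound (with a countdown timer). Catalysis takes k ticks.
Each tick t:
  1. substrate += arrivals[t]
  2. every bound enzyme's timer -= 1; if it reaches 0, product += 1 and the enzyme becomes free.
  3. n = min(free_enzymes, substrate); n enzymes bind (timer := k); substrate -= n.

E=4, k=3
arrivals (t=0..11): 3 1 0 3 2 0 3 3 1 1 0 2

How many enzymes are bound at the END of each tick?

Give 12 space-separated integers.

Answer: 3 4 4 4 4 4 4 4 4 4 4 4

Derivation:
t=0: arr=3 -> substrate=0 bound=3 product=0
t=1: arr=1 -> substrate=0 bound=4 product=0
t=2: arr=0 -> substrate=0 bound=4 product=0
t=3: arr=3 -> substrate=0 bound=4 product=3
t=4: arr=2 -> substrate=1 bound=4 product=4
t=5: arr=0 -> substrate=1 bound=4 product=4
t=6: arr=3 -> substrate=1 bound=4 product=7
t=7: arr=3 -> substrate=3 bound=4 product=8
t=8: arr=1 -> substrate=4 bound=4 product=8
t=9: arr=1 -> substrate=2 bound=4 product=11
t=10: arr=0 -> substrate=1 bound=4 product=12
t=11: arr=2 -> substrate=3 bound=4 product=12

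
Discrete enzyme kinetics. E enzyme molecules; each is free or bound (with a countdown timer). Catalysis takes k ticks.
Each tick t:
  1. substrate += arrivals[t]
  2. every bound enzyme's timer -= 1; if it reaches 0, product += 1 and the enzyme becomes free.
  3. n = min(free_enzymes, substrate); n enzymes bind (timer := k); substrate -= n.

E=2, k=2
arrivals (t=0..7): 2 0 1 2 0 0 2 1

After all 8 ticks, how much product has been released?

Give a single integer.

t=0: arr=2 -> substrate=0 bound=2 product=0
t=1: arr=0 -> substrate=0 bound=2 product=0
t=2: arr=1 -> substrate=0 bound=1 product=2
t=3: arr=2 -> substrate=1 bound=2 product=2
t=4: arr=0 -> substrate=0 bound=2 product=3
t=5: arr=0 -> substrate=0 bound=1 product=4
t=6: arr=2 -> substrate=0 bound=2 product=5
t=7: arr=1 -> substrate=1 bound=2 product=5

Answer: 5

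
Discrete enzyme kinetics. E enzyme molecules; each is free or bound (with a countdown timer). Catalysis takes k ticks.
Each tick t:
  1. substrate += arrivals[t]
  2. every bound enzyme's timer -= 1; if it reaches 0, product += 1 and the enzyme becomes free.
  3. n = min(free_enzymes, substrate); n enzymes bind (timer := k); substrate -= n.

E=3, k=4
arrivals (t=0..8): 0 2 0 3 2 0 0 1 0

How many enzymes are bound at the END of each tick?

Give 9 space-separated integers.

Answer: 0 2 2 3 3 3 3 3 3

Derivation:
t=0: arr=0 -> substrate=0 bound=0 product=0
t=1: arr=2 -> substrate=0 bound=2 product=0
t=2: arr=0 -> substrate=0 bound=2 product=0
t=3: arr=3 -> substrate=2 bound=3 product=0
t=4: arr=2 -> substrate=4 bound=3 product=0
t=5: arr=0 -> substrate=2 bound=3 product=2
t=6: arr=0 -> substrate=2 bound=3 product=2
t=7: arr=1 -> substrate=2 bound=3 product=3
t=8: arr=0 -> substrate=2 bound=3 product=3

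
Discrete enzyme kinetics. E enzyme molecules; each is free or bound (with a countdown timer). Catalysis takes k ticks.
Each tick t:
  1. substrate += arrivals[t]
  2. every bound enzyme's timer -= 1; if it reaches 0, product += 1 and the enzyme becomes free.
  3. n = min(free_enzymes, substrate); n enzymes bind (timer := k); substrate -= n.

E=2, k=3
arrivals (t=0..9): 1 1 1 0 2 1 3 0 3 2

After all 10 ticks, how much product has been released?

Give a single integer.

Answer: 5

Derivation:
t=0: arr=1 -> substrate=0 bound=1 product=0
t=1: arr=1 -> substrate=0 bound=2 product=0
t=2: arr=1 -> substrate=1 bound=2 product=0
t=3: arr=0 -> substrate=0 bound=2 product=1
t=4: arr=2 -> substrate=1 bound=2 product=2
t=5: arr=1 -> substrate=2 bound=2 product=2
t=6: arr=3 -> substrate=4 bound=2 product=3
t=7: arr=0 -> substrate=3 bound=2 product=4
t=8: arr=3 -> substrate=6 bound=2 product=4
t=9: arr=2 -> substrate=7 bound=2 product=5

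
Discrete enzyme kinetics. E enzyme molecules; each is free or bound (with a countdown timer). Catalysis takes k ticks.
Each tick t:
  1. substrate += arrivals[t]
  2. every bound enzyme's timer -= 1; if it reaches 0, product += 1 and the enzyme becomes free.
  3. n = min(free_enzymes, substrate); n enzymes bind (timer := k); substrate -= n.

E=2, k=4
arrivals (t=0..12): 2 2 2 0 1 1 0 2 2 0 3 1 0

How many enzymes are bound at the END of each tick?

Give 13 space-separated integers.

t=0: arr=2 -> substrate=0 bound=2 product=0
t=1: arr=2 -> substrate=2 bound=2 product=0
t=2: arr=2 -> substrate=4 bound=2 product=0
t=3: arr=0 -> substrate=4 bound=2 product=0
t=4: arr=1 -> substrate=3 bound=2 product=2
t=5: arr=1 -> substrate=4 bound=2 product=2
t=6: arr=0 -> substrate=4 bound=2 product=2
t=7: arr=2 -> substrate=6 bound=2 product=2
t=8: arr=2 -> substrate=6 bound=2 product=4
t=9: arr=0 -> substrate=6 bound=2 product=4
t=10: arr=3 -> substrate=9 bound=2 product=4
t=11: arr=1 -> substrate=10 bound=2 product=4
t=12: arr=0 -> substrate=8 bound=2 product=6

Answer: 2 2 2 2 2 2 2 2 2 2 2 2 2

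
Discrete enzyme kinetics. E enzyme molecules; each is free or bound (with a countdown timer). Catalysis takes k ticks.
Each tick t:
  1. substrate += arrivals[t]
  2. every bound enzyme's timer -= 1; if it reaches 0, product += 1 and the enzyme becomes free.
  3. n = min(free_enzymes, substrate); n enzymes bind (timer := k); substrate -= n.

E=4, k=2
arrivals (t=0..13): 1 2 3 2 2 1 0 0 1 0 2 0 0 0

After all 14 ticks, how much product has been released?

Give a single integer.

Answer: 14

Derivation:
t=0: arr=1 -> substrate=0 bound=1 product=0
t=1: arr=2 -> substrate=0 bound=3 product=0
t=2: arr=3 -> substrate=1 bound=4 product=1
t=3: arr=2 -> substrate=1 bound=4 product=3
t=4: arr=2 -> substrate=1 bound=4 product=5
t=5: arr=1 -> substrate=0 bound=4 product=7
t=6: arr=0 -> substrate=0 bound=2 product=9
t=7: arr=0 -> substrate=0 bound=0 product=11
t=8: arr=1 -> substrate=0 bound=1 product=11
t=9: arr=0 -> substrate=0 bound=1 product=11
t=10: arr=2 -> substrate=0 bound=2 product=12
t=11: arr=0 -> substrate=0 bound=2 product=12
t=12: arr=0 -> substrate=0 bound=0 product=14
t=13: arr=0 -> substrate=0 bound=0 product=14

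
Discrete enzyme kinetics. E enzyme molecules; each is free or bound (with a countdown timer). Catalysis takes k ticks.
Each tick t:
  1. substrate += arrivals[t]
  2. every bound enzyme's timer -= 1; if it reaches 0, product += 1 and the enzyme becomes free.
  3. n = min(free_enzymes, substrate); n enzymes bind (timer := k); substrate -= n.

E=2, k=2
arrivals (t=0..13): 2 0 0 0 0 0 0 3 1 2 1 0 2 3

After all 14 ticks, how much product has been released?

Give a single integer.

Answer: 8

Derivation:
t=0: arr=2 -> substrate=0 bound=2 product=0
t=1: arr=0 -> substrate=0 bound=2 product=0
t=2: arr=0 -> substrate=0 bound=0 product=2
t=3: arr=0 -> substrate=0 bound=0 product=2
t=4: arr=0 -> substrate=0 bound=0 product=2
t=5: arr=0 -> substrate=0 bound=0 product=2
t=6: arr=0 -> substrate=0 bound=0 product=2
t=7: arr=3 -> substrate=1 bound=2 product=2
t=8: arr=1 -> substrate=2 bound=2 product=2
t=9: arr=2 -> substrate=2 bound=2 product=4
t=10: arr=1 -> substrate=3 bound=2 product=4
t=11: arr=0 -> substrate=1 bound=2 product=6
t=12: arr=2 -> substrate=3 bound=2 product=6
t=13: arr=3 -> substrate=4 bound=2 product=8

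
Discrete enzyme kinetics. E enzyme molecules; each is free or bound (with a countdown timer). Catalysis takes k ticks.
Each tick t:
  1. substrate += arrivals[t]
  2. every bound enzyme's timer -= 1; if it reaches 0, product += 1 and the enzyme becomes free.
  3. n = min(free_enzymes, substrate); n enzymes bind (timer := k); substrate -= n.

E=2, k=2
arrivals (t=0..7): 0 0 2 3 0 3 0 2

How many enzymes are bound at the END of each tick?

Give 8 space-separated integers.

Answer: 0 0 2 2 2 2 2 2

Derivation:
t=0: arr=0 -> substrate=0 bound=0 product=0
t=1: arr=0 -> substrate=0 bound=0 product=0
t=2: arr=2 -> substrate=0 bound=2 product=0
t=3: arr=3 -> substrate=3 bound=2 product=0
t=4: arr=0 -> substrate=1 bound=2 product=2
t=5: arr=3 -> substrate=4 bound=2 product=2
t=6: arr=0 -> substrate=2 bound=2 product=4
t=7: arr=2 -> substrate=4 bound=2 product=4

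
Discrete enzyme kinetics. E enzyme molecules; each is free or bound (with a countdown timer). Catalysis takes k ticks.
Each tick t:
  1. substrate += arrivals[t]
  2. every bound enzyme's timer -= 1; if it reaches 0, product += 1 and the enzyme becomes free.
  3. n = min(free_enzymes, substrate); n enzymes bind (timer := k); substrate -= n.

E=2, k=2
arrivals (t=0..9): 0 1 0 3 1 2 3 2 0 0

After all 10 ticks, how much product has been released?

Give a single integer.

t=0: arr=0 -> substrate=0 bound=0 product=0
t=1: arr=1 -> substrate=0 bound=1 product=0
t=2: arr=0 -> substrate=0 bound=1 product=0
t=3: arr=3 -> substrate=1 bound=2 product=1
t=4: arr=1 -> substrate=2 bound=2 product=1
t=5: arr=2 -> substrate=2 bound=2 product=3
t=6: arr=3 -> substrate=5 bound=2 product=3
t=7: arr=2 -> substrate=5 bound=2 product=5
t=8: arr=0 -> substrate=5 bound=2 product=5
t=9: arr=0 -> substrate=3 bound=2 product=7

Answer: 7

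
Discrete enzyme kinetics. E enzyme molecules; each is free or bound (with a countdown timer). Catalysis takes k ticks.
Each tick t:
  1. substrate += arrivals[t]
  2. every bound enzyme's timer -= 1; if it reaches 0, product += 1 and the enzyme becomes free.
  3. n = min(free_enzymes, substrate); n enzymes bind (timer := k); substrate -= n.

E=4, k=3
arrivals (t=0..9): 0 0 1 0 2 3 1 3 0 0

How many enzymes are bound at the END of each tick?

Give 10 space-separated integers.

t=0: arr=0 -> substrate=0 bound=0 product=0
t=1: arr=0 -> substrate=0 bound=0 product=0
t=2: arr=1 -> substrate=0 bound=1 product=0
t=3: arr=0 -> substrate=0 bound=1 product=0
t=4: arr=2 -> substrate=0 bound=3 product=0
t=5: arr=3 -> substrate=1 bound=4 product=1
t=6: arr=1 -> substrate=2 bound=4 product=1
t=7: arr=3 -> substrate=3 bound=4 product=3
t=8: arr=0 -> substrate=1 bound=4 product=5
t=9: arr=0 -> substrate=1 bound=4 product=5

Answer: 0 0 1 1 3 4 4 4 4 4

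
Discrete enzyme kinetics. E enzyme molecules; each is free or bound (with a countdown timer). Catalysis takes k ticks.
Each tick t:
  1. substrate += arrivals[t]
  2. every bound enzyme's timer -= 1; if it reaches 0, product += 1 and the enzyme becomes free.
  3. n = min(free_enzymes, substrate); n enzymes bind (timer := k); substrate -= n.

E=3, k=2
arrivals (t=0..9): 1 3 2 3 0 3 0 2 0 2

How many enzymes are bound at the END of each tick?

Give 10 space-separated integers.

Answer: 1 3 3 3 3 3 3 3 3 3

Derivation:
t=0: arr=1 -> substrate=0 bound=1 product=0
t=1: arr=3 -> substrate=1 bound=3 product=0
t=2: arr=2 -> substrate=2 bound=3 product=1
t=3: arr=3 -> substrate=3 bound=3 product=3
t=4: arr=0 -> substrate=2 bound=3 product=4
t=5: arr=3 -> substrate=3 bound=3 product=6
t=6: arr=0 -> substrate=2 bound=3 product=7
t=7: arr=2 -> substrate=2 bound=3 product=9
t=8: arr=0 -> substrate=1 bound=3 product=10
t=9: arr=2 -> substrate=1 bound=3 product=12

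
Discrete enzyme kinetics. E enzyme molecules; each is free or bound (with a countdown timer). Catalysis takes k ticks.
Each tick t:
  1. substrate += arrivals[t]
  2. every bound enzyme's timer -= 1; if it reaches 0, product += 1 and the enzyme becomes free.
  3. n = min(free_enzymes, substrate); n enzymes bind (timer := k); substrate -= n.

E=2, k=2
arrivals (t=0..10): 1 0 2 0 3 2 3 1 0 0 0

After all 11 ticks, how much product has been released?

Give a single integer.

Answer: 9

Derivation:
t=0: arr=1 -> substrate=0 bound=1 product=0
t=1: arr=0 -> substrate=0 bound=1 product=0
t=2: arr=2 -> substrate=0 bound=2 product=1
t=3: arr=0 -> substrate=0 bound=2 product=1
t=4: arr=3 -> substrate=1 bound=2 product=3
t=5: arr=2 -> substrate=3 bound=2 product=3
t=6: arr=3 -> substrate=4 bound=2 product=5
t=7: arr=1 -> substrate=5 bound=2 product=5
t=8: arr=0 -> substrate=3 bound=2 product=7
t=9: arr=0 -> substrate=3 bound=2 product=7
t=10: arr=0 -> substrate=1 bound=2 product=9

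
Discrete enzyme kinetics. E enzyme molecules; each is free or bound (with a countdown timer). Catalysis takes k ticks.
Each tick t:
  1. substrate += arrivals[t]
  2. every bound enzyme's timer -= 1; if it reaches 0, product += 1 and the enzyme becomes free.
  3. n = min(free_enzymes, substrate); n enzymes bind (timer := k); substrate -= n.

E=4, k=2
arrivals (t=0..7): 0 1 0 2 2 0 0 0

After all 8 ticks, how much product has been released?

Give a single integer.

t=0: arr=0 -> substrate=0 bound=0 product=0
t=1: arr=1 -> substrate=0 bound=1 product=0
t=2: arr=0 -> substrate=0 bound=1 product=0
t=3: arr=2 -> substrate=0 bound=2 product=1
t=4: arr=2 -> substrate=0 bound=4 product=1
t=5: arr=0 -> substrate=0 bound=2 product=3
t=6: arr=0 -> substrate=0 bound=0 product=5
t=7: arr=0 -> substrate=0 bound=0 product=5

Answer: 5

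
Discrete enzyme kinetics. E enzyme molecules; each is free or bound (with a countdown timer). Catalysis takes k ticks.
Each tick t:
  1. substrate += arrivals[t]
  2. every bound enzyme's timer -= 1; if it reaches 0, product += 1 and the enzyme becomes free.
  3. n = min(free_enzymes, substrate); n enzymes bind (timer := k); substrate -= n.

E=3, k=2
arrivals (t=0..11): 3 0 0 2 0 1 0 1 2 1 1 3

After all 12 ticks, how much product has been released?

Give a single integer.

t=0: arr=3 -> substrate=0 bound=3 product=0
t=1: arr=0 -> substrate=0 bound=3 product=0
t=2: arr=0 -> substrate=0 bound=0 product=3
t=3: arr=2 -> substrate=0 bound=2 product=3
t=4: arr=0 -> substrate=0 bound=2 product=3
t=5: arr=1 -> substrate=0 bound=1 product=5
t=6: arr=0 -> substrate=0 bound=1 product=5
t=7: arr=1 -> substrate=0 bound=1 product=6
t=8: arr=2 -> substrate=0 bound=3 product=6
t=9: arr=1 -> substrate=0 bound=3 product=7
t=10: arr=1 -> substrate=0 bound=2 product=9
t=11: arr=3 -> substrate=1 bound=3 product=10

Answer: 10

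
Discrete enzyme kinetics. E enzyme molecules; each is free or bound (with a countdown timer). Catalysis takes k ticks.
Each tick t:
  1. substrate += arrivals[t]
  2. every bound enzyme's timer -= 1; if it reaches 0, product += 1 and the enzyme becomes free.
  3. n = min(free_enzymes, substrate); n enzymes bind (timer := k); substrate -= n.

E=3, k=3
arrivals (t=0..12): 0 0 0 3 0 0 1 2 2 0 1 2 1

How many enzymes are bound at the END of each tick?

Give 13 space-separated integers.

t=0: arr=0 -> substrate=0 bound=0 product=0
t=1: arr=0 -> substrate=0 bound=0 product=0
t=2: arr=0 -> substrate=0 bound=0 product=0
t=3: arr=3 -> substrate=0 bound=3 product=0
t=4: arr=0 -> substrate=0 bound=3 product=0
t=5: arr=0 -> substrate=0 bound=3 product=0
t=6: arr=1 -> substrate=0 bound=1 product=3
t=7: arr=2 -> substrate=0 bound=3 product=3
t=8: arr=2 -> substrate=2 bound=3 product=3
t=9: arr=0 -> substrate=1 bound=3 product=4
t=10: arr=1 -> substrate=0 bound=3 product=6
t=11: arr=2 -> substrate=2 bound=3 product=6
t=12: arr=1 -> substrate=2 bound=3 product=7

Answer: 0 0 0 3 3 3 1 3 3 3 3 3 3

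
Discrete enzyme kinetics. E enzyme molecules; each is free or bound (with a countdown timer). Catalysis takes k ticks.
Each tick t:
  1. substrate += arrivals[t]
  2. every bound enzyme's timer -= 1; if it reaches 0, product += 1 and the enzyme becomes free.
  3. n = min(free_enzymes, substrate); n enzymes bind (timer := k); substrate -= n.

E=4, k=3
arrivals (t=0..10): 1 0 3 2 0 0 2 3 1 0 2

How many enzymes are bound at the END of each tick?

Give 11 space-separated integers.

Answer: 1 1 4 4 4 2 3 4 4 4 4

Derivation:
t=0: arr=1 -> substrate=0 bound=1 product=0
t=1: arr=0 -> substrate=0 bound=1 product=0
t=2: arr=3 -> substrate=0 bound=4 product=0
t=3: arr=2 -> substrate=1 bound=4 product=1
t=4: arr=0 -> substrate=1 bound=4 product=1
t=5: arr=0 -> substrate=0 bound=2 product=4
t=6: arr=2 -> substrate=0 bound=3 product=5
t=7: arr=3 -> substrate=2 bound=4 product=5
t=8: arr=1 -> substrate=2 bound=4 product=6
t=9: arr=0 -> substrate=0 bound=4 product=8
t=10: arr=2 -> substrate=1 bound=4 product=9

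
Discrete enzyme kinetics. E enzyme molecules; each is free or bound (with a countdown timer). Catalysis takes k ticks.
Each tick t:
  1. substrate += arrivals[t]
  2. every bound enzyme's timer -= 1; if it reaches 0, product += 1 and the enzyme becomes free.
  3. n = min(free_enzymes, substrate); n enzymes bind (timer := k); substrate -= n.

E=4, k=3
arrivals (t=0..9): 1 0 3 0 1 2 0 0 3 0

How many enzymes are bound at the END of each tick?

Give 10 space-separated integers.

t=0: arr=1 -> substrate=0 bound=1 product=0
t=1: arr=0 -> substrate=0 bound=1 product=0
t=2: arr=3 -> substrate=0 bound=4 product=0
t=3: arr=0 -> substrate=0 bound=3 product=1
t=4: arr=1 -> substrate=0 bound=4 product=1
t=5: arr=2 -> substrate=0 bound=3 product=4
t=6: arr=0 -> substrate=0 bound=3 product=4
t=7: arr=0 -> substrate=0 bound=2 product=5
t=8: arr=3 -> substrate=0 bound=3 product=7
t=9: arr=0 -> substrate=0 bound=3 product=7

Answer: 1 1 4 3 4 3 3 2 3 3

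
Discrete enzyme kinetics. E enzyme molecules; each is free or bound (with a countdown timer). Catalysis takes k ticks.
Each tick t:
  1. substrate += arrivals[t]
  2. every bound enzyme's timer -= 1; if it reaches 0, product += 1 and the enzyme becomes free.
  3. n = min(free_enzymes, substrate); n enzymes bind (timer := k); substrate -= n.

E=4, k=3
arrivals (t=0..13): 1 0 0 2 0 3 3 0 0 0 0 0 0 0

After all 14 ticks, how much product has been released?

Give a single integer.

t=0: arr=1 -> substrate=0 bound=1 product=0
t=1: arr=0 -> substrate=0 bound=1 product=0
t=2: arr=0 -> substrate=0 bound=1 product=0
t=3: arr=2 -> substrate=0 bound=2 product=1
t=4: arr=0 -> substrate=0 bound=2 product=1
t=5: arr=3 -> substrate=1 bound=4 product=1
t=6: arr=3 -> substrate=2 bound=4 product=3
t=7: arr=0 -> substrate=2 bound=4 product=3
t=8: arr=0 -> substrate=0 bound=4 product=5
t=9: arr=0 -> substrate=0 bound=2 product=7
t=10: arr=0 -> substrate=0 bound=2 product=7
t=11: arr=0 -> substrate=0 bound=0 product=9
t=12: arr=0 -> substrate=0 bound=0 product=9
t=13: arr=0 -> substrate=0 bound=0 product=9

Answer: 9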